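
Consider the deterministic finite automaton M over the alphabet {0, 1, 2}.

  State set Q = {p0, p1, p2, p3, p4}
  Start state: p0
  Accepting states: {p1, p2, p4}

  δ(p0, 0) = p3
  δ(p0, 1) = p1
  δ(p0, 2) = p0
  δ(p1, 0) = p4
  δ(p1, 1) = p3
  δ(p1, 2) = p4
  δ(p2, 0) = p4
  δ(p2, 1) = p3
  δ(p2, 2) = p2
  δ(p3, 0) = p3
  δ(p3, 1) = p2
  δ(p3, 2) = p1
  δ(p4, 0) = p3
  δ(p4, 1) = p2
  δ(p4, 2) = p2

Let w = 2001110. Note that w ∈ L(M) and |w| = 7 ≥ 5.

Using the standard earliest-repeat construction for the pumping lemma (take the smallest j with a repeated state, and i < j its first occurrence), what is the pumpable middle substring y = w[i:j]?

State sequence: p0 -2-> p0 -0-> p3 -0-> p3 -1-> p2 -1-> p3 -1-> p2 -0-> p4
First repeat at step 1: p0 was already visited.

So i = 0, j = 1, giving x = w[0:0] = ε, y = w[0:1] = 2, z = w[1:7] = 001110.
Check: |xy| = 1 ≤ 5 and |y| = 1 ≥ 1. Reading y takes M from p0 back to p0, so every xyⁱz is accepted.

2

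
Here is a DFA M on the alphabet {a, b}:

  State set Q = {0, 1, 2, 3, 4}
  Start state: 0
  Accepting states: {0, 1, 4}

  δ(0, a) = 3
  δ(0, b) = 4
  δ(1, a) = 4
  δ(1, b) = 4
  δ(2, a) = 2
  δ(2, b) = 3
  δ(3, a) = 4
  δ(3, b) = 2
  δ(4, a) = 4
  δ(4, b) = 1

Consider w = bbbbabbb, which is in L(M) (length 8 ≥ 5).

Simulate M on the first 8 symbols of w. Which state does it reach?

Run of M on the first 8 characters of w = b b b b a b b b:
  step 0: 0  (start)
  step 1: 4  (read b: 0→4)
  step 2: 1  (read b: 4→1)
  step 3: 4  (read b: 1→4)
  step 4: 1  (read b: 4→1)
  step 5: 4  (read a: 1→4)
  step 6: 1  (read b: 4→1)
  step 7: 4  (read b: 1→4)
  step 8: 1  (read b: 4→1)

After reading 8 characters, M is in state 1.
(This kind of state-tracing is the core of the pumping-lemma construction: with 5 states, pigeonhole forces a repeat within the first 5 steps.)

1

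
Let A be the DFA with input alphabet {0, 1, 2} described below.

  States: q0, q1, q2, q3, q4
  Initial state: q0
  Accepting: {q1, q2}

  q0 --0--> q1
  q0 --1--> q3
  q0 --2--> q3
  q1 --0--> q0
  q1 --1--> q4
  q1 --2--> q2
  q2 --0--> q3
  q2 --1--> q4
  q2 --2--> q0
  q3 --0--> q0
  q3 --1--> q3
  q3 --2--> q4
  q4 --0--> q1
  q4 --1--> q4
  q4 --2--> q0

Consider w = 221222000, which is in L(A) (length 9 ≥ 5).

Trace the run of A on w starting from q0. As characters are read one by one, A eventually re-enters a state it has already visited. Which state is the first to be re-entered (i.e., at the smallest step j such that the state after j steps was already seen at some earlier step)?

q4

Run of A on w = 2 2 1 2 2 2 0 0 0:
  step 0: q0  (start)
  step 1: q3  (read 2: q0→q3)
  step 2: q4  (read 2: q3→q4)
  step 3: q4  (read 1: q4→q4)   ← first repeat (q4 seen earlier)
  step 4: q0  (read 2: q4→q0)
  step 5: q3  (read 2: q0→q3)
  step 6: q4  (read 2: q3→q4)
  step 7: q1  (read 0: q4→q1)
  step 8: q0  (read 0: q1→q0)
  step 9: q1  (read 0: q0→q1)

The earliest repeat is at step j = 3: A is in q4, which it already visited at step i = 2.
With |Q| = 5, pigeonhole forces a state repeat no later than step 5; the substring read between the first and second visits to that state can be pumped.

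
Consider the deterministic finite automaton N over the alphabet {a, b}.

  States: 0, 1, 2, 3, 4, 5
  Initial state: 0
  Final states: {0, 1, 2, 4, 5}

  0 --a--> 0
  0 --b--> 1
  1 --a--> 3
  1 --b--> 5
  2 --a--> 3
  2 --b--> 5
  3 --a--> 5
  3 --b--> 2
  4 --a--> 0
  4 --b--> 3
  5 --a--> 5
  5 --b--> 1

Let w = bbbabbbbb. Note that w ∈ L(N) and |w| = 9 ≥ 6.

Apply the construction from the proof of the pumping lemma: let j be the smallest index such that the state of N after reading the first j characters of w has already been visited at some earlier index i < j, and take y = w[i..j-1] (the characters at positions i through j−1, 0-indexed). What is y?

bb

Run of N on w = b b b a b b b b b:
  step 0: 0  (start)
  step 1: 1  (read b: 0→1)
  step 2: 5  (read b: 1→5)
  step 3: 1  (read b: 5→1)   ← first repeat (1 seen earlier)
  step 4: 3  (read a: 1→3)
  step 5: 2  (read b: 3→2)
  step 6: 5  (read b: 2→5)
  step 7: 1  (read b: 5→1)
  step 8: 5  (read b: 1→5)
  step 9: 1  (read b: 5→1)

So i = 1, j = 3, giving x = w[0:1] = b, y = w[1:3] = bb, z = w[3:9] = abbbbb.
Check: |xy| = 3 ≤ 6 and |y| = 2 ≥ 1. Reading y takes N from 1 back to 1, so every xyⁱz is accepted.
With |Q| = 6, pigeonhole forces a state repeat no later than step 6; the substring read between the first and second visits to that state can be pumped.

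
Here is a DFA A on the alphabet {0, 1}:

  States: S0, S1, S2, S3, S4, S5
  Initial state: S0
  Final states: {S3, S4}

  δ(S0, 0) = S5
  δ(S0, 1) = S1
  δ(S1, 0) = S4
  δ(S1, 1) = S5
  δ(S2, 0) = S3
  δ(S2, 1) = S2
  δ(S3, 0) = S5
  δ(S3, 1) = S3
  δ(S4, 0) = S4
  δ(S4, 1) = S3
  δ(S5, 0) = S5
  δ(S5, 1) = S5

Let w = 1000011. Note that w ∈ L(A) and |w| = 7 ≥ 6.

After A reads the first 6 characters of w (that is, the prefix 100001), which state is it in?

Run of A on the first 6 characters of w = 1 0 0 0 0 1:
  step 0: S0  (start)
  step 1: S1  (read 1: S0→S1)
  step 2: S4  (read 0: S1→S4)
  step 3: S4  (read 0: S4→S4)
  step 4: S4  (read 0: S4→S4)
  step 5: S4  (read 0: S4→S4)
  step 6: S3  (read 1: S4→S3)

After reading 6 characters, A is in state S3.

S3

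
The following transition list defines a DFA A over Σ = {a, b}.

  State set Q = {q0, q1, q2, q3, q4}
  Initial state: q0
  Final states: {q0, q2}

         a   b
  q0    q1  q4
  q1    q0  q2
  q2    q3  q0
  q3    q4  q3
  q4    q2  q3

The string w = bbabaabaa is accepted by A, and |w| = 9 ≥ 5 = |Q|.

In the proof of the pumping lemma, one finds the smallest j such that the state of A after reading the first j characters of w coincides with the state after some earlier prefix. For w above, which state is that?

q4

Run of A on w = b b a b a a b a a:
  step 0: q0  (start)
  step 1: q4  (read b: q0→q4)
  step 2: q3  (read b: q4→q3)
  step 3: q4  (read a: q3→q4)   ← first repeat (q4 seen earlier)
  step 4: q3  (read b: q4→q3)
  step 5: q4  (read a: q3→q4)
  step 6: q2  (read a: q4→q2)
  step 7: q0  (read b: q2→q0)
  step 8: q1  (read a: q0→q1)
  step 9: q0  (read a: q1→q0)

The earliest repeat is at step j = 3: A is in q4, which it already visited at step i = 1.
Pumping length from the standard proof: p = 5 (the number of states). The repeated state found above gives |xy| = j ≤ 5 and |y| = j − i ≥ 1.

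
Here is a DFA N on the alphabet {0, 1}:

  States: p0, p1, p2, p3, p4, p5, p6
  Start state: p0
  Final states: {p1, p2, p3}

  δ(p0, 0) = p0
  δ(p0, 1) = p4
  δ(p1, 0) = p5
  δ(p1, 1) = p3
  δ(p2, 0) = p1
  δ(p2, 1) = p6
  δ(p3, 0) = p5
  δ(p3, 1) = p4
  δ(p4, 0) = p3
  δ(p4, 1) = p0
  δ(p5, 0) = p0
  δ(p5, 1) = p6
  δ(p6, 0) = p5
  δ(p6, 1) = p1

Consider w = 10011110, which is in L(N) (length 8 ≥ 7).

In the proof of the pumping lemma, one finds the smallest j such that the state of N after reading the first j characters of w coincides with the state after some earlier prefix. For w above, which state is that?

p3

Run of N on w = 1 0 0 1 1 1 1 0:
  step 0: p0  (start)
  step 1: p4  (read 1: p0→p4)
  step 2: p3  (read 0: p4→p3)
  step 3: p5  (read 0: p3→p5)
  step 4: p6  (read 1: p5→p6)
  step 5: p1  (read 1: p6→p1)
  step 6: p3  (read 1: p1→p3)   ← first repeat (p3 seen earlier)
  step 7: p4  (read 1: p3→p4)
  step 8: p3  (read 0: p4→p3)

The earliest repeat is at step j = 6: N is in p3, which it already visited at step i = 2.
Since N has 7 states, any run of length ≥ 7 visits 7+1 states, so by pigeonhole some state repeats within the first 7 steps — that repeat gives the pumpable loop.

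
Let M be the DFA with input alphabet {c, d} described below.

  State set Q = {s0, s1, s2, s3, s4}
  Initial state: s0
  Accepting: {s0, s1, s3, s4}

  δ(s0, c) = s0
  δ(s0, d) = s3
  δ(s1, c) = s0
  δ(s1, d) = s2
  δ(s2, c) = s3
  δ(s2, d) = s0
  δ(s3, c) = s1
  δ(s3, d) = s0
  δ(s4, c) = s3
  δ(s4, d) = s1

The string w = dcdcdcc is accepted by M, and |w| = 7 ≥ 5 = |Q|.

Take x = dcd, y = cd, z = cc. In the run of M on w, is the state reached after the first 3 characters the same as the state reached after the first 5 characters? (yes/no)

no

Run of M on the first 5 characters of w = d c d c d:
  step 0: s0  (start)
  step 1: s3  (read d: s0→s3)
  step 2: s1  (read c: s3→s1)
  step 3: s2  (read d: s1→s2)
  step 4: s3  (read c: s2→s3)
  step 5: s0  (read d: s3→s0)

After x (step 3): s2. After xy (step 5): s0.
They differ (s2 ≠ s0), so y is not a cycle from the state after x; this split is not the one the pumping-lemma construction produces, and pumping y need not keep the string in L(M).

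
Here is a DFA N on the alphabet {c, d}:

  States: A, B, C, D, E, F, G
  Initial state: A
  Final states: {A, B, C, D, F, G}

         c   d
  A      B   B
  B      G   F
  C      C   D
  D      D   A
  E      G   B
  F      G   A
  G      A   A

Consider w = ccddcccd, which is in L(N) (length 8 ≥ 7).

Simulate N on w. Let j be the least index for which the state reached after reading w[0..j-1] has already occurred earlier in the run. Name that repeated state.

A

State sequence: A -c-> B -c-> G -d-> A -d-> B -c-> G -c-> A -c-> B -d-> F
First repeat at step 3: A was already visited.

The earliest repeat is at step j = 3: N is in A, which it already visited at step i = 0.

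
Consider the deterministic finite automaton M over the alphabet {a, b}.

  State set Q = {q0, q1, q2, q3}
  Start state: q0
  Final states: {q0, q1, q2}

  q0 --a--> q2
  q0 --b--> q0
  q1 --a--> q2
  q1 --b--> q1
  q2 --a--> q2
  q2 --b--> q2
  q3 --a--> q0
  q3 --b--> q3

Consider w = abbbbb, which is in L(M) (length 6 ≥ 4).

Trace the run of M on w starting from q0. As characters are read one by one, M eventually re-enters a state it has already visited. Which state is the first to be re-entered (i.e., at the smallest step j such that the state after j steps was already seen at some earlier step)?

State sequence: q0 -a-> q2 -b-> q2 -b-> q2 -b-> q2 -b-> q2 -b-> q2
First repeat at step 2: q2 was already visited.

The earliest repeat is at step j = 2: M is in q2, which it already visited at step i = 1.

q2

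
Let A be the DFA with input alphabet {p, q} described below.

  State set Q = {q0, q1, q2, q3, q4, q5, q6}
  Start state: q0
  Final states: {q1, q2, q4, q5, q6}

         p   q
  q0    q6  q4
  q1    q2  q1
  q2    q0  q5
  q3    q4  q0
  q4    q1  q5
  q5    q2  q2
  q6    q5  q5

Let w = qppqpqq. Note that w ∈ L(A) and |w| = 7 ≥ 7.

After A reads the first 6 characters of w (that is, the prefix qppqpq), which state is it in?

State sequence: q0 -q-> q4 -p-> q1 -p-> q2 -q-> q5 -p-> q2 -q-> q5

After reading 6 characters, A is in state q5.

q5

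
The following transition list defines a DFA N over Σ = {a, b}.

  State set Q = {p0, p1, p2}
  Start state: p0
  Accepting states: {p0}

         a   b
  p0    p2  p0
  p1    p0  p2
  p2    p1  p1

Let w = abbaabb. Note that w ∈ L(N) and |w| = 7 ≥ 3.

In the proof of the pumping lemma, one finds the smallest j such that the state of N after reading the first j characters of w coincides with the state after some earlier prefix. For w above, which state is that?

State sequence: p0 -a-> p2 -b-> p1 -b-> p2 -a-> p1 -a-> p0 -b-> p0 -b-> p0
First repeat at step 3: p2 was already visited.

The earliest repeat is at step j = 3: N is in p2, which it already visited at step i = 1.
The DFA has 3 states, so the proof of the pumping lemma guarantees a repeated state among the first 3+1 visited; the segment between the two visits is the pumpable y.

p2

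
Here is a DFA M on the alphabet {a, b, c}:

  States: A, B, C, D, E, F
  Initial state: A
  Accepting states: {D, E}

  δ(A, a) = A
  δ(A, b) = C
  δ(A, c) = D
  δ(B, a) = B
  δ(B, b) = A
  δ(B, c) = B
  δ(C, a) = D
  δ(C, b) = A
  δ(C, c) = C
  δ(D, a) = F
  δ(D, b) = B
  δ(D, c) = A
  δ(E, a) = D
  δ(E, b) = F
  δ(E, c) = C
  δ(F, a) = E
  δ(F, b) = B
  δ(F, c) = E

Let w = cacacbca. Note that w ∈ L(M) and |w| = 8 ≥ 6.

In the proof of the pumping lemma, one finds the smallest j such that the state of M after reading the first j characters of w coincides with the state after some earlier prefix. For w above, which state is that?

D

Run of M on w = c a c a c b c a:
  step 0: A  (start)
  step 1: D  (read c: A→D)
  step 2: F  (read a: D→F)
  step 3: E  (read c: F→E)
  step 4: D  (read a: E→D)   ← first repeat (D seen earlier)
  step 5: A  (read c: D→A)
  step 6: C  (read b: A→C)
  step 7: C  (read c: C→C)
  step 8: D  (read a: C→D)

The earliest repeat is at step j = 4: M is in D, which it already visited at step i = 1.
With |Q| = 6, pigeonhole forces a state repeat no later than step 6; the substring read between the first and second visits to that state can be pumped.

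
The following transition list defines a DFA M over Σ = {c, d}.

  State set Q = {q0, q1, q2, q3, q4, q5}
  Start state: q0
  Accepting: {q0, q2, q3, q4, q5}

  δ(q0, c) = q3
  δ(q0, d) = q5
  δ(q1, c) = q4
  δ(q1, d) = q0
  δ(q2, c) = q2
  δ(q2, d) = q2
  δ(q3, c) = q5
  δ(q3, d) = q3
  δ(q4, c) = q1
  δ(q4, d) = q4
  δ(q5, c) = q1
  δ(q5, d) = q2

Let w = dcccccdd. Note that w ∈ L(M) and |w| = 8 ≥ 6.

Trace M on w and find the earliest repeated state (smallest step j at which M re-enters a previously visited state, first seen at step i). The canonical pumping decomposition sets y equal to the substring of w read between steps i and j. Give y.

cc

Run of M on w = d c c c c c d d:
  step 0: q0  (start)
  step 1: q5  (read d: q0→q5)
  step 2: q1  (read c: q5→q1)
  step 3: q4  (read c: q1→q4)
  step 4: q1  (read c: q4→q1)   ← first repeat (q1 seen earlier)
  step 5: q4  (read c: q1→q4)
  step 6: q1  (read c: q4→q1)
  step 7: q0  (read d: q1→q0)
  step 8: q5  (read d: q0→q5)

So i = 2, j = 4, giving x = w[0:2] = dc, y = w[2:4] = cc, z = w[4:8] = ccdd.
Check: |xy| = 4 ≤ 6 and |y| = 2 ≥ 1. Reading y takes M from q1 back to q1, so every xyⁱz is accepted.
With |Q| = 6, pigeonhole forces a state repeat no later than step 6; the substring read between the first and second visits to that state can be pumped.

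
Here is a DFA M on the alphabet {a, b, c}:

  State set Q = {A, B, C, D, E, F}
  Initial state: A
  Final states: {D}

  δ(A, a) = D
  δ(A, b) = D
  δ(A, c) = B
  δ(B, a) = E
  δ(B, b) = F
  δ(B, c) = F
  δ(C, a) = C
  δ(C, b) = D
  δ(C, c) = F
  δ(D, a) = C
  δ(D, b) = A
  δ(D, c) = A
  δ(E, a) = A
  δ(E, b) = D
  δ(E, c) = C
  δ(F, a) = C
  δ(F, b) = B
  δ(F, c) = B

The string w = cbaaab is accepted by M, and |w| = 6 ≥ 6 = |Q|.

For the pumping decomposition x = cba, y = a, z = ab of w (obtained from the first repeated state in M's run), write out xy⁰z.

cbaab

xy⁰z = xz = cba·ab = cbaab.
Reading y = a takes M from C back to C, so after x the machine is still in C, and z then leads to the accepting state D. Hence cbaab ∈ L(M).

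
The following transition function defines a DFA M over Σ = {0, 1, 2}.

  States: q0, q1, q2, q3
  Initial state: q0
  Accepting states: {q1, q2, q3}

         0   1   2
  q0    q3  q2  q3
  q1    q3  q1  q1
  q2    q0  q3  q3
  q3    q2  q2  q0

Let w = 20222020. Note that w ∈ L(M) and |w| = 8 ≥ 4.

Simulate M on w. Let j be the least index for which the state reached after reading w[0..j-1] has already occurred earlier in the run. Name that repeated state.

q3

State sequence: q0 -2-> q3 -0-> q2 -2-> q3 -2-> q0 -2-> q3 -0-> q2 -2-> q3 -0-> q2
First repeat at step 3: q3 was already visited.

The earliest repeat is at step j = 3: M is in q3, which it already visited at step i = 1.
Since M has 4 states, any run of length ≥ 4 visits 4+1 states, so by pigeonhole some state repeats within the first 4 steps — that repeat gives the pumpable loop.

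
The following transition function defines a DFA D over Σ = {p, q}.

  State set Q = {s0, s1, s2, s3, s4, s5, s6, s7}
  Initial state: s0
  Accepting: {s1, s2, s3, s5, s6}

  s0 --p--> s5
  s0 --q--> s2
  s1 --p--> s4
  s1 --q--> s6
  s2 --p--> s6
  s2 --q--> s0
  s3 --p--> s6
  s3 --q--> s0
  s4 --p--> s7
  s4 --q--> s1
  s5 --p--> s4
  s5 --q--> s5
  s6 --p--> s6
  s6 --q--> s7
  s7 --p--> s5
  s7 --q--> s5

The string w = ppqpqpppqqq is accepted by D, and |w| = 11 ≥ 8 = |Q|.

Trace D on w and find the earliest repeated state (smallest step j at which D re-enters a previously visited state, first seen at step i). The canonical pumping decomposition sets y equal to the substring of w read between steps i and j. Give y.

qp

Run of D on w = p p q p q p p p q q q:
  step 0: s0  (start)
  step 1: s5  (read p: s0→s5)
  step 2: s4  (read p: s5→s4)
  step 3: s1  (read q: s4→s1)
  step 4: s4  (read p: s1→s4)   ← first repeat (s4 seen earlier)
  step 5: s1  (read q: s4→s1)
  step 6: s4  (read p: s1→s4)
  step 7: s7  (read p: s4→s7)
  step 8: s5  (read p: s7→s5)
  step 9: s5  (read q: s5→s5)
  step 10: s5  (read q: s5→s5)
  step 11: s5  (read q: s5→s5)

So i = 2, j = 4, giving x = w[0:2] = pp, y = w[2:4] = qp, z = w[4:11] = qpppqqq.
Check: |xy| = 4 ≤ 8 and |y| = 2 ≥ 1. Reading y takes D from s4 back to s4, so every xyⁱz is accepted.
The DFA has 8 states, so the proof of the pumping lemma guarantees a repeated state among the first 8+1 visited; the segment between the two visits is the pumpable y.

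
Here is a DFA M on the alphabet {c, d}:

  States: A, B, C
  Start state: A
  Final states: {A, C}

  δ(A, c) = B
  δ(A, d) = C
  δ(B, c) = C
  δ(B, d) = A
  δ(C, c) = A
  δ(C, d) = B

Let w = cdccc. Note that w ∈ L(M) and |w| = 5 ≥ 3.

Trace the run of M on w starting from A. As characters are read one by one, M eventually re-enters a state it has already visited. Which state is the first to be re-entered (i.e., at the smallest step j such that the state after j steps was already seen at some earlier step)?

State sequence: A -c-> B -d-> A -c-> B -c-> C -c-> A
First repeat at step 2: A was already visited.

The earliest repeat is at step j = 2: M is in A, which it already visited at step i = 0.
Since M has 3 states, any run of length ≥ 3 visits 3+1 states, so by pigeonhole some state repeats within the first 3 steps — that repeat gives the pumpable loop.

A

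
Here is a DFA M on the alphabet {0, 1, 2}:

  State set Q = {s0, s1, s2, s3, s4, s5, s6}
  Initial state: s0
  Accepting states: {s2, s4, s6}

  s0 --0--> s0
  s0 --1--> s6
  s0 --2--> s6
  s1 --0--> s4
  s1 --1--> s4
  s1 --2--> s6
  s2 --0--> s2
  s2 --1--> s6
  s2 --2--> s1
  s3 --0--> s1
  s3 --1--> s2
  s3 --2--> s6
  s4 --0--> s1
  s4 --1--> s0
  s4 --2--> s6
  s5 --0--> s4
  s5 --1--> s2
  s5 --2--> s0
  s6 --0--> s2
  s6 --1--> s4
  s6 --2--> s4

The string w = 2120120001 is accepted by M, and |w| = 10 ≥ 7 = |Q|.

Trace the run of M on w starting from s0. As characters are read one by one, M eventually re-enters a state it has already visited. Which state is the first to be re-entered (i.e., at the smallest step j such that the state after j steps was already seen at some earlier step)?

Run of M on w = 2 1 2 0 1 2 0 0 0 1:
  step 0: s0  (start)
  step 1: s6  (read 2: s0→s6)
  step 2: s4  (read 1: s6→s4)
  step 3: s6  (read 2: s4→s6)   ← first repeat (s6 seen earlier)
  step 4: s2  (read 0: s6→s2)
  step 5: s6  (read 1: s2→s6)
  step 6: s4  (read 2: s6→s4)
  step 7: s1  (read 0: s4→s1)
  step 8: s4  (read 0: s1→s4)
  step 9: s1  (read 0: s4→s1)
  step 10: s4  (read 1: s1→s4)

The earliest repeat is at step j = 3: M is in s6, which it already visited at step i = 1.

s6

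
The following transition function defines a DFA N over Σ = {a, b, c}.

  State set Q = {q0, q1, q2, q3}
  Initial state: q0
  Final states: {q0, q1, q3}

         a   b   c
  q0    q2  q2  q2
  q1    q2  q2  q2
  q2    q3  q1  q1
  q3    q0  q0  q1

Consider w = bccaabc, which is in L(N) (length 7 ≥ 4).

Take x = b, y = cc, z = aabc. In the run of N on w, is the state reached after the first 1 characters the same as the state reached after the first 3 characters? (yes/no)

yes

State sequence: q0 -b-> q2 -c-> q1 -c-> q2

After x (step 1): q2. After xy (step 3): q2.
They match, so y = cc drives N around a cycle from q2 back to itself; pumping y any number of times keeps N in q2 before reading z, and xyⁱz ∈ L(N) for every i ≥ 0.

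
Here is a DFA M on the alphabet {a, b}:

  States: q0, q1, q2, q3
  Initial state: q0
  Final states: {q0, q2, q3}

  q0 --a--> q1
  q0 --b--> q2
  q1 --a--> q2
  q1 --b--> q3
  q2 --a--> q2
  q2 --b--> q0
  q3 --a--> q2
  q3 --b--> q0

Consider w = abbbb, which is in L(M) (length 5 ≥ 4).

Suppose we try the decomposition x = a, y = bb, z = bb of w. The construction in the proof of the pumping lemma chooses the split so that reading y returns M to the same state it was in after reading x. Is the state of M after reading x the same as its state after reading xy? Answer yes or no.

State sequence: q0 -a-> q1 -b-> q3 -b-> q0

After x (step 1): q1. After xy (step 3): q0.
They differ (q1 ≠ q0), so y is not a cycle from the state after x; this split is not the one the pumping-lemma construction produces, and pumping y need not keep the string in L(M).

no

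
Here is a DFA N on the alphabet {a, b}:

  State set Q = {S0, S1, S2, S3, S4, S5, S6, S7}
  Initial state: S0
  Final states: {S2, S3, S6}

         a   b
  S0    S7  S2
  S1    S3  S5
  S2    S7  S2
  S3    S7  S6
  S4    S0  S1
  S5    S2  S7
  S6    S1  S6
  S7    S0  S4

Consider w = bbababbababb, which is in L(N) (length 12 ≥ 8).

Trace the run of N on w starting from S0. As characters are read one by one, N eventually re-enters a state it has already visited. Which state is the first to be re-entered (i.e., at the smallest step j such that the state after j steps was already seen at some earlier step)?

S2

State sequence: S0 -b-> S2 -b-> S2 -a-> S7 -b-> S4 -a-> S0 -b-> S2 -b-> S2 -a-> S7 -b-> S4 -a-> S0 -b-> S2 -b-> S2
First repeat at step 2: S2 was already visited.

The earliest repeat is at step j = 2: N is in S2, which it already visited at step i = 1.
With |Q| = 8, pigeonhole forces a state repeat no later than step 8; the substring read between the first and second visits to that state can be pumped.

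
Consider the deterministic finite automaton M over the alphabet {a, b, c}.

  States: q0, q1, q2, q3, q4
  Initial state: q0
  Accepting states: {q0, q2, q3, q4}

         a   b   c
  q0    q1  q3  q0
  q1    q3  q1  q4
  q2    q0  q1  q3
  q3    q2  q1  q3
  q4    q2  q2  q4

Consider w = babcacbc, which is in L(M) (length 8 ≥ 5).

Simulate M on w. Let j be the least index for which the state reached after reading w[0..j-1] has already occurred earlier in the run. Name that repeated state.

q2

State sequence: q0 -b-> q3 -a-> q2 -b-> q1 -c-> q4 -a-> q2 -c-> q3 -b-> q1 -c-> q4
First repeat at step 5: q2 was already visited.

The earliest repeat is at step j = 5: M is in q2, which it already visited at step i = 2.
Pumping length from the standard proof: p = 5 (the number of states). The repeated state found above gives |xy| = j ≤ 5 and |y| = j − i ≥ 1.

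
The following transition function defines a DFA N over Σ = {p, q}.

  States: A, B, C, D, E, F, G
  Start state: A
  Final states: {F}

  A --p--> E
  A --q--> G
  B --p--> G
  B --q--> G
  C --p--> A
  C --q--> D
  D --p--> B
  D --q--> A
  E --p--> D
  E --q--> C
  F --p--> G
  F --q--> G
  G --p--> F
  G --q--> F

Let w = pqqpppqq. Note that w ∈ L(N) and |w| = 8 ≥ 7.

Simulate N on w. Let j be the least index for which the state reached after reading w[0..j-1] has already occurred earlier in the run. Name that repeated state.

Run of N on w = p q q p p p q q:
  step 0: A  (start)
  step 1: E  (read p: A→E)
  step 2: C  (read q: E→C)
  step 3: D  (read q: C→D)
  step 4: B  (read p: D→B)
  step 5: G  (read p: B→G)
  step 6: F  (read p: G→F)
  step 7: G  (read q: F→G)   ← first repeat (G seen earlier)
  step 8: F  (read q: G→F)

The earliest repeat is at step j = 7: N is in G, which it already visited at step i = 5.
Since N has 7 states, any run of length ≥ 7 visits 7+1 states, so by pigeonhole some state repeats within the first 7 steps — that repeat gives the pumpable loop.

G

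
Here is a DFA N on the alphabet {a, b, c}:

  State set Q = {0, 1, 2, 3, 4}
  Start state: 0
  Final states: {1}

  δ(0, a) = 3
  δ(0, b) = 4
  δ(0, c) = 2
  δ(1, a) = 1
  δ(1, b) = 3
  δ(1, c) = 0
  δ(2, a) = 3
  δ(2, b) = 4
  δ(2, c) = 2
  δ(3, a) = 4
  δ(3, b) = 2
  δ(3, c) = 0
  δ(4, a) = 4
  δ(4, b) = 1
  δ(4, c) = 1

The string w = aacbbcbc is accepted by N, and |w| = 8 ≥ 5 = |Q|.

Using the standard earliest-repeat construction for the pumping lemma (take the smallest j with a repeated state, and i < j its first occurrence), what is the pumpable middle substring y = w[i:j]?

Run of N on w = a a c b b c b c:
  step 0: 0  (start)
  step 1: 3  (read a: 0→3)
  step 2: 4  (read a: 3→4)
  step 3: 1  (read c: 4→1)
  step 4: 3  (read b: 1→3)   ← first repeat (3 seen earlier)
  step 5: 2  (read b: 3→2)
  step 6: 2  (read c: 2→2)
  step 7: 4  (read b: 2→4)
  step 8: 1  (read c: 4→1)

So i = 1, j = 4, giving x = w[0:1] = a, y = w[1:4] = acb, z = w[4:8] = bcbc.
Check: |xy| = 4 ≤ 5 and |y| = 3 ≥ 1. Reading y takes N from 3 back to 3, so every xyⁱz is accepted.
With |Q| = 5, pigeonhole forces a state repeat no later than step 5; the substring read between the first and second visits to that state can be pumped.

acb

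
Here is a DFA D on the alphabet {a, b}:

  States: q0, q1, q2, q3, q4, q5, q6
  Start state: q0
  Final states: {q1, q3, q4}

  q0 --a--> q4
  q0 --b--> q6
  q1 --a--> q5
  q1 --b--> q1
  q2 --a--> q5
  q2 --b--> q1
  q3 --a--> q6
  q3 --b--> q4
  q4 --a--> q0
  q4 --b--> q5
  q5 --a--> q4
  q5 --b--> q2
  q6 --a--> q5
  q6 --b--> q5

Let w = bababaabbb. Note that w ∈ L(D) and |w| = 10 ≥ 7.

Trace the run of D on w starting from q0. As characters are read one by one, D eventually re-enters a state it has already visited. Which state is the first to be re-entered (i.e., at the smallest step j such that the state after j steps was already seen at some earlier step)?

State sequence: q0 -b-> q6 -a-> q5 -b-> q2 -a-> q5 -b-> q2 -a-> q5 -a-> q4 -b-> q5 -b-> q2 -b-> q1
First repeat at step 4: q5 was already visited.

The earliest repeat is at step j = 4: D is in q5, which it already visited at step i = 2.

q5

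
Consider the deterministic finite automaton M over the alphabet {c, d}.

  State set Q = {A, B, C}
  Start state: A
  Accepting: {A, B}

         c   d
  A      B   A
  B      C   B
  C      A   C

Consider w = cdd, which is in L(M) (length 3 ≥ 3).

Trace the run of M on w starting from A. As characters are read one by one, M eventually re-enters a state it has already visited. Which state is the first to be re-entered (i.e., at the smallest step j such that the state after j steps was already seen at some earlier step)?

B

State sequence: A -c-> B -d-> B -d-> B
First repeat at step 2: B was already visited.

The earliest repeat is at step j = 2: M is in B, which it already visited at step i = 1.
Since M has 3 states, any run of length ≥ 3 visits 3+1 states, so by pigeonhole some state repeats within the first 3 steps — that repeat gives the pumpable loop.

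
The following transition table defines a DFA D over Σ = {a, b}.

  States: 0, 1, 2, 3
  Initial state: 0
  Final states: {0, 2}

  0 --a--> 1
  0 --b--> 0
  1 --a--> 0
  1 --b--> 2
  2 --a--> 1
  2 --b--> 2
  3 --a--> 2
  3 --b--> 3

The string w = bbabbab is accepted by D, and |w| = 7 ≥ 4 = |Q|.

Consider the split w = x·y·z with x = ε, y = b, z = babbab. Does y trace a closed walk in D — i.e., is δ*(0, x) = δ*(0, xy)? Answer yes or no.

yes

State sequence: 0 -b-> 0

After x (step 0): 0. After xy (step 1): 0.
They match, so y = b drives D around a cycle from 0 back to itself; pumping y any number of times keeps D in 0 before reading z, and xyⁱz ∈ L(D) for every i ≥ 0.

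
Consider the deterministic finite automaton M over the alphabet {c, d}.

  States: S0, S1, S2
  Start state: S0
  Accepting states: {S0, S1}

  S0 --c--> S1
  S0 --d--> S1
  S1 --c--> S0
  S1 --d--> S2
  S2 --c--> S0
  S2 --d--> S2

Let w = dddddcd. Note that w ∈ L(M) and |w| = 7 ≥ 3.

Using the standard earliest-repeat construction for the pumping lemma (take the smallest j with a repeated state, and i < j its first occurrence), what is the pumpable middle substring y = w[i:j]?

Run of M on w = d d d d d c d:
  step 0: S0  (start)
  step 1: S1  (read d: S0→S1)
  step 2: S2  (read d: S1→S2)
  step 3: S2  (read d: S2→S2)   ← first repeat (S2 seen earlier)
  step 4: S2  (read d: S2→S2)
  step 5: S2  (read d: S2→S2)
  step 6: S0  (read c: S2→S0)
  step 7: S1  (read d: S0→S1)

So i = 2, j = 3, giving x = w[0:2] = dd, y = w[2:3] = d, z = w[3:7] = ddcd.
Check: |xy| = 3 ≤ 3 and |y| = 1 ≥ 1. Reading y takes M from S2 back to S2, so every xyⁱz is accepted.

d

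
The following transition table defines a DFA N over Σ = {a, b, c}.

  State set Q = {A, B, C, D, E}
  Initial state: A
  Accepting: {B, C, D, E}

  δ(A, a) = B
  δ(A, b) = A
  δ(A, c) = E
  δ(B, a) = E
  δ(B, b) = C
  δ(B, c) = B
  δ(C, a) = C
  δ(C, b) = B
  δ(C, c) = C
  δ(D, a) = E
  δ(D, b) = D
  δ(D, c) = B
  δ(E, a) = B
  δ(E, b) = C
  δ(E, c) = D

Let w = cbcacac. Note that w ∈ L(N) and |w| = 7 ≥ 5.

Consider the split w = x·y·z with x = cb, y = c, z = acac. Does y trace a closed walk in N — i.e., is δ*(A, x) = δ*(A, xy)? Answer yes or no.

Run of N on the first 3 characters of w = c b c:
  step 0: A  (start)
  step 1: E  (read c: A→E)
  step 2: C  (read b: E→C)
  step 3: C  (read c: C→C)

After x (step 2): C. After xy (step 3): C.
They match, so y = c drives N around a cycle from C back to itself; pumping y any number of times keeps N in C before reading z, and xyⁱz ∈ L(N) for every i ≥ 0.

yes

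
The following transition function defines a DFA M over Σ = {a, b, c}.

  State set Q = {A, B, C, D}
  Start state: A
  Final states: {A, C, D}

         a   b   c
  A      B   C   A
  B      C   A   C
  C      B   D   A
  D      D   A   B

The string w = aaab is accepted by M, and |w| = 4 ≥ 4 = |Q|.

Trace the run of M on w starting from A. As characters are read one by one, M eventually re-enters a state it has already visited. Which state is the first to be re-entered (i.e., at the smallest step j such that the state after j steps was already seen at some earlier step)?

B

Run of M on w = a a a b:
  step 0: A  (start)
  step 1: B  (read a: A→B)
  step 2: C  (read a: B→C)
  step 3: B  (read a: C→B)   ← first repeat (B seen earlier)
  step 4: A  (read b: B→A)

The earliest repeat is at step j = 3: M is in B, which it already visited at step i = 1.
With |Q| = 4, pigeonhole forces a state repeat no later than step 4; the substring read between the first and second visits to that state can be pumped.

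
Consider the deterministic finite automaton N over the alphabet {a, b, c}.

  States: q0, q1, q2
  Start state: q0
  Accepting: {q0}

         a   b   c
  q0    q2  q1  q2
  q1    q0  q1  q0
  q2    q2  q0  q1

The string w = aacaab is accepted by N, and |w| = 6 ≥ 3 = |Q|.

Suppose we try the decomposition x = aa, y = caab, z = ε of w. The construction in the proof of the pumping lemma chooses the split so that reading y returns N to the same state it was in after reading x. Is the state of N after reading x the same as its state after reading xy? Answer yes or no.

Run of N on the first 6 characters of w = a a c a a b:
  step 0: q0  (start)
  step 1: q2  (read a: q0→q2)
  step 2: q2  (read a: q2→q2)
  step 3: q1  (read c: q2→q1)
  step 4: q0  (read a: q1→q0)
  step 5: q2  (read a: q0→q2)
  step 6: q0  (read b: q2→q0)

After x (step 2): q2. After xy (step 6): q0.
They differ (q2 ≠ q0), so y is not a cycle from the state after x; this split is not the one the pumping-lemma construction produces, and pumping y need not keep the string in L(N).

no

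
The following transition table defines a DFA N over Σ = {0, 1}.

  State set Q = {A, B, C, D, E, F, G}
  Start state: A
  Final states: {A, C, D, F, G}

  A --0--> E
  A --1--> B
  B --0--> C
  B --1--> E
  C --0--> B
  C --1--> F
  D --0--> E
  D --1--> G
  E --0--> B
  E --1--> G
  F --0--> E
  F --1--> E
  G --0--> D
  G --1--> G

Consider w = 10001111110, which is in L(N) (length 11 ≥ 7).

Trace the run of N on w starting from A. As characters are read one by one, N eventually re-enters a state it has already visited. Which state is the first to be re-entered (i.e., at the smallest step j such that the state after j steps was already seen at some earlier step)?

B

State sequence: A -1-> B -0-> C -0-> B -0-> C -1-> F -1-> E -1-> G -1-> G -1-> G -1-> G -0-> D
First repeat at step 3: B was already visited.

The earliest repeat is at step j = 3: N is in B, which it already visited at step i = 1.
Pumping length from the standard proof: p = 7 (the number of states). The repeated state found above gives |xy| = j ≤ 7 and |y| = j − i ≥ 1.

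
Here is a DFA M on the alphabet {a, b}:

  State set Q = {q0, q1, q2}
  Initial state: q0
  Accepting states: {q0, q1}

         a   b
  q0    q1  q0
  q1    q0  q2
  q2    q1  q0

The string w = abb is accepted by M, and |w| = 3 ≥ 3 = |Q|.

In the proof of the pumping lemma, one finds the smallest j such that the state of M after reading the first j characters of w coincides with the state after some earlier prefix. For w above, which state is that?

State sequence: q0 -a-> q1 -b-> q2 -b-> q0
First repeat at step 3: q0 was already visited.

The earliest repeat is at step j = 3: M is in q0, which it already visited at step i = 0.

q0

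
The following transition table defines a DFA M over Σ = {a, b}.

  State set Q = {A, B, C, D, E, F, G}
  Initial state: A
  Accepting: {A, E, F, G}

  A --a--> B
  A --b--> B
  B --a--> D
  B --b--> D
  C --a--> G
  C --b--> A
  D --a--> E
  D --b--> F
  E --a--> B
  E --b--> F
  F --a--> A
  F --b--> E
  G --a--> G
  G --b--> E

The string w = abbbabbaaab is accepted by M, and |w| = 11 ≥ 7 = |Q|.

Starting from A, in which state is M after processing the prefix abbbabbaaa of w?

D

Run of M on the first 10 characters of w = a b b b a b b a a a:
  step 0: A  (start)
  step 1: B  (read a: A→B)
  step 2: D  (read b: B→D)
  step 3: F  (read b: D→F)
  step 4: E  (read b: F→E)
  step 5: B  (read a: E→B)
  step 6: D  (read b: B→D)
  step 7: F  (read b: D→F)
  step 8: A  (read a: F→A)
  step 9: B  (read a: A→B)
  step 10: D  (read a: B→D)

After reading 10 characters, M is in state D.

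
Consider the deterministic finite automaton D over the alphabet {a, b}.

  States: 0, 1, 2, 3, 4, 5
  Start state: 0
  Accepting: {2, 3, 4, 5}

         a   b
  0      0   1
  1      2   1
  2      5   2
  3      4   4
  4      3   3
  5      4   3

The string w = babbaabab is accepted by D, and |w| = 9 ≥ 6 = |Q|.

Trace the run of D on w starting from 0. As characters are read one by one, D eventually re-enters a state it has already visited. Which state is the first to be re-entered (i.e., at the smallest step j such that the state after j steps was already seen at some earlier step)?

2

Run of D on w = b a b b a a b a b:
  step 0: 0  (start)
  step 1: 1  (read b: 0→1)
  step 2: 2  (read a: 1→2)
  step 3: 2  (read b: 2→2)   ← first repeat (2 seen earlier)
  step 4: 2  (read b: 2→2)
  step 5: 5  (read a: 2→5)
  step 6: 4  (read a: 5→4)
  step 7: 3  (read b: 4→3)
  step 8: 4  (read a: 3→4)
  step 9: 3  (read b: 4→3)

The earliest repeat is at step j = 3: D is in 2, which it already visited at step i = 2.
Since D has 6 states, any run of length ≥ 6 visits 6+1 states, so by pigeonhole some state repeats within the first 6 steps — that repeat gives the pumpable loop.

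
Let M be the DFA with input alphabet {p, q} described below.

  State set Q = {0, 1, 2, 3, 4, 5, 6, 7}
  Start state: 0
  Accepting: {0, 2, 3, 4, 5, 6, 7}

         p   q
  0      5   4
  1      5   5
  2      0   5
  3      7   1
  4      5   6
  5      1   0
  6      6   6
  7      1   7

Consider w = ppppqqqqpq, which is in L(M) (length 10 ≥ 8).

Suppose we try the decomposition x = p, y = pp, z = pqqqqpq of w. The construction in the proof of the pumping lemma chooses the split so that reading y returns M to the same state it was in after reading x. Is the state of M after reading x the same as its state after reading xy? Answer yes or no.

yes

State sequence: 0 -p-> 5 -p-> 1 -p-> 5

After x (step 1): 5. After xy (step 3): 5.
They match, so y = pp drives M around a cycle from 5 back to itself; pumping y any number of times keeps M in 5 before reading z, and xyⁱz ∈ L(M) for every i ≥ 0.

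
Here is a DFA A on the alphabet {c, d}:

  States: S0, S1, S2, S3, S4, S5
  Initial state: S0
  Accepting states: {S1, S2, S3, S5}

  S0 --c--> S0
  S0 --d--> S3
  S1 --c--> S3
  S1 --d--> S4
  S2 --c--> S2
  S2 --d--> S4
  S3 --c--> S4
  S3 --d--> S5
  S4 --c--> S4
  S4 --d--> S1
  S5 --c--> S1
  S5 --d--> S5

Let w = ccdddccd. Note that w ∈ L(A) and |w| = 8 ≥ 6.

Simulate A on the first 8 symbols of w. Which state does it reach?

State sequence: S0 -c-> S0 -c-> S0 -d-> S3 -d-> S5 -d-> S5 -c-> S1 -c-> S3 -d-> S5

After reading 8 characters, A is in state S5.

S5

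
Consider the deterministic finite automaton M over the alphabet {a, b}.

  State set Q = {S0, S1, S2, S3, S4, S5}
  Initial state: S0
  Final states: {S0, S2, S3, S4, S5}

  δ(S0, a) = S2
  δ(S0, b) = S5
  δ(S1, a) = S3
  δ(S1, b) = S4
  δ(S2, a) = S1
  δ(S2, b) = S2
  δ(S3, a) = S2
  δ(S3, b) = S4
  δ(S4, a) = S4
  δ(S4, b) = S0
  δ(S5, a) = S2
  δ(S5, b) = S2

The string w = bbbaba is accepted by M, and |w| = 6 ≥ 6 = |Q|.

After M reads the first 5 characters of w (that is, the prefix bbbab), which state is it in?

Run of M on the first 5 characters of w = b b b a b:
  step 0: S0  (start)
  step 1: S5  (read b: S0→S5)
  step 2: S2  (read b: S5→S2)
  step 3: S2  (read b: S2→S2)
  step 4: S1  (read a: S2→S1)
  step 5: S4  (read b: S1→S4)

After reading 5 characters, M is in state S4.

S4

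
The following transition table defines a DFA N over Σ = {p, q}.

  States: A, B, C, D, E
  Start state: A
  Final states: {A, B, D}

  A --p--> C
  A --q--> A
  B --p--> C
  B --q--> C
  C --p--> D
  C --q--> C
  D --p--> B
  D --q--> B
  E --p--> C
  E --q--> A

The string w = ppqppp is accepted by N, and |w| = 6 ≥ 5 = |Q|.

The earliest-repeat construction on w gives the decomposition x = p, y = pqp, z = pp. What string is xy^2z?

ppqppqppp

xy^2z = p·pqp·pqp·pp = ppqppqppp.
Reading y = pqp takes N from C back to C, so after x·y·y the machine is still in C, and z then leads to the accepting state B. Hence ppqppqppp ∈ L(N).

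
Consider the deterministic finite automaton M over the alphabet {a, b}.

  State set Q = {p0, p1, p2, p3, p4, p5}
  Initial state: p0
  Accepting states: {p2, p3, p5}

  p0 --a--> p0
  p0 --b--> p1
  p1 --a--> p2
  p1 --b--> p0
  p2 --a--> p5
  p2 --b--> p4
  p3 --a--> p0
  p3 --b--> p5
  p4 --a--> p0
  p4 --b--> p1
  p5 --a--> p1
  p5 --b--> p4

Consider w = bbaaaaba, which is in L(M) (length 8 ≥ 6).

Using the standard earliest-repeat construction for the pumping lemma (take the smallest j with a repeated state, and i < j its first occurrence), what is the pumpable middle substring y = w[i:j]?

State sequence: p0 -b-> p1 -b-> p0 -a-> p0 -a-> p0 -a-> p0 -a-> p0 -b-> p1 -a-> p2
First repeat at step 2: p0 was already visited.

So i = 0, j = 2, giving x = w[0:0] = ε, y = w[0:2] = bb, z = w[2:8] = aaaaba.
Check: |xy| = 2 ≤ 6 and |y| = 2 ≥ 1. Reading y takes M from p0 back to p0, so every xyⁱz is accepted.
The DFA has 6 states, so the proof of the pumping lemma guarantees a repeated state among the first 6+1 visited; the segment between the two visits is the pumpable y.

bb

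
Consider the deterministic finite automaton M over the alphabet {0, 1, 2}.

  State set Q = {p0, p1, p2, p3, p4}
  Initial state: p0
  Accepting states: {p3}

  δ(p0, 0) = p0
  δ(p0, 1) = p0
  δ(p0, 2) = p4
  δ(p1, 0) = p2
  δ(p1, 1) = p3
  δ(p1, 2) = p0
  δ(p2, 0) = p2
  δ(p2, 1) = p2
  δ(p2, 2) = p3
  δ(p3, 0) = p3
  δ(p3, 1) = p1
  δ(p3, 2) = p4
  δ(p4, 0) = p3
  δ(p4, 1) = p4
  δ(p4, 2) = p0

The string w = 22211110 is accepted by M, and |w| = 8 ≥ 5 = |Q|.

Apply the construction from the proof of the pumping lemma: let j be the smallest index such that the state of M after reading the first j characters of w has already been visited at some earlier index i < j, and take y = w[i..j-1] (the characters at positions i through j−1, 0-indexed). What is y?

Run of M on w = 2 2 2 1 1 1 1 0:
  step 0: p0  (start)
  step 1: p4  (read 2: p0→p4)
  step 2: p0  (read 2: p4→p0)   ← first repeat (p0 seen earlier)
  step 3: p4  (read 2: p0→p4)
  step 4: p4  (read 1: p4→p4)
  step 5: p4  (read 1: p4→p4)
  step 6: p4  (read 1: p4→p4)
  step 7: p4  (read 1: p4→p4)
  step 8: p3  (read 0: p4→p3)

So i = 0, j = 2, giving x = w[0:0] = ε, y = w[0:2] = 22, z = w[2:8] = 211110.
Check: |xy| = 2 ≤ 5 and |y| = 2 ≥ 1. Reading y takes M from p0 back to p0, so every xyⁱz is accepted.

22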